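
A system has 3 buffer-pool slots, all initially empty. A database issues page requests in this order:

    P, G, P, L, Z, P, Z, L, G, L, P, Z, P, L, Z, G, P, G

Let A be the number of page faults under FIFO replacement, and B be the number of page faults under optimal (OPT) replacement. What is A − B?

3

Under FIFO: F F . F F F . . F F . F F . . F . . → 10 faults.
Under OPT: F F . F F . . . F . . F . . . F . . → 7 faults.
A − B = 10 − 7 = 3.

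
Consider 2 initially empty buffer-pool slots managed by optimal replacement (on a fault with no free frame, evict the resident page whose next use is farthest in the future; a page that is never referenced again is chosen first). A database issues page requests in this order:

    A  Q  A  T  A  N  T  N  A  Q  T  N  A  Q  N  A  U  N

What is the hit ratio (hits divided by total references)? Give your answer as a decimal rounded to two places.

0.44

A -> fault, frames {A}
Q -> fault, frames {A,Q}
A -> hit
T -> fault, evict Q, frames {A,T}
A -> hit
N -> fault, evict A, frames {T,N}
T -> hit
N -> hit
A -> fault, evict N, frames {T,A}
Q -> fault, evict A, frames {T,Q}
T -> hit
N -> fault, evict T, frames {Q,N}
A -> fault, evict N, frames {Q,A}
Q -> hit
N -> fault, evict Q, frames {A,N}
A -> hit
U -> fault, evict A, frames {N,U}
N -> hit
Hits: 8 of 18 references → 8/18 = 0.4444.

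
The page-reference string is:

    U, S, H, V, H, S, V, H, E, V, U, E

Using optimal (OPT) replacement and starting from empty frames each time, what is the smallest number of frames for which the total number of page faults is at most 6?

3

f=1: 12 faults
f=2: 8 faults
f=3: 6 faults
f=4: 5 faults
f=5: 5 faults
Smallest f with faults ≤ 6 is 3.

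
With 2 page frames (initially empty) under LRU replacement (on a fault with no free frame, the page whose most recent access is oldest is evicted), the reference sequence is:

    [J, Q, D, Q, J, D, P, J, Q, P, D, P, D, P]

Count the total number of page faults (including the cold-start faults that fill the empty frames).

J -> fault, frames [J]
Q -> fault, frames [J, Q]
D -> fault, evict J, frames [Q, D]
Q -> hit
J -> fault, evict D, frames [Q, J]
D -> fault, evict Q, frames [J, D]
P -> fault, evict J, frames [D, P]
J -> fault, evict D, frames [P, J]
Q -> fault, evict P, frames [J, Q]
P -> fault, evict J, frames [Q, P]
D -> fault, evict Q, frames [P, D]
P -> hit
D -> hit
P -> hit
Page faults: 10.

10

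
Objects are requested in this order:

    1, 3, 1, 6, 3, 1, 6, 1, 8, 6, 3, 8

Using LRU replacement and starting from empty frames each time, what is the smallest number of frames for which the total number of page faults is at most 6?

f=1: 12 faults
f=2: 10 faults
f=3: 5 faults
f=4: 4 faults
Smallest f with faults ≤ 6 is 3.

3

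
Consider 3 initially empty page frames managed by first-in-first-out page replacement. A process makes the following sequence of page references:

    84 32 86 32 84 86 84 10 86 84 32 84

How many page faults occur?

84 -> miss, frames (84)
32 -> miss, frames (84 32)
86 -> miss, frames (84 32 86)
32 -> hit
84 -> hit
86 -> hit
84 -> hit
10 -> miss, evict 84, frames (32 86 10)
86 -> hit
84 -> miss, evict 32, frames (86 10 84)
32 -> miss, evict 86, frames (10 84 32)
84 -> hit
Page faults: 6.

6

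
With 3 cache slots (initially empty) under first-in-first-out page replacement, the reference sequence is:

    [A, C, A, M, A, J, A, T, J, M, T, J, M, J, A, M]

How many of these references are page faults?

9

A: fault, frames [A]
C: fault, frames [A, C]
A: hit
M: fault, frames [A, C, M]
A: hit
J: fault, evict A, frames [C, M, J]
A: fault, evict C, frames [M, J, A]
T: fault, evict M, frames [J, A, T]
J: hit
M: fault, evict J, frames [A, T, M]
T: hit
J: fault, evict A, frames [T, M, J]
M: hit
J: hit
A: fault, evict T, frames [M, J, A]
M: hit
Page faults: 9.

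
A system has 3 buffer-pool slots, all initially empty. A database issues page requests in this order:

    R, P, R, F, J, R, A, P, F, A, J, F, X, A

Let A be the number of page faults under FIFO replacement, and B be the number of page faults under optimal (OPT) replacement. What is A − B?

Under FIFO: F F . F F F F F F . F . F F → 11 faults.
Under OPT: F F . F F . F . F . . . F . → 7 faults.
A − B = 11 − 7 = 4.

4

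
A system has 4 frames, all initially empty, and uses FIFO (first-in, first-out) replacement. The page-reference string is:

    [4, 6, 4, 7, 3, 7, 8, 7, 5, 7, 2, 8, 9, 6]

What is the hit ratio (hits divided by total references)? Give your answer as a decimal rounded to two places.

0.36

4 -> fault, frames (4)
6 -> fault, frames (4 6)
4 -> hit
7 -> fault, frames (4 6 7)
3 -> fault, frames (4 6 7 3)
7 -> hit
8 -> fault, evict 4, frames (6 7 3 8)
7 -> hit
5 -> fault, evict 6, frames (7 3 8 5)
7 -> hit
2 -> fault, evict 7, frames (3 8 5 2)
8 -> hit
9 -> fault, evict 3, frames (8 5 2 9)
6 -> fault, evict 8, frames (5 2 9 6)
Hits: 5 of 14 references → 5/14 = 0.3571.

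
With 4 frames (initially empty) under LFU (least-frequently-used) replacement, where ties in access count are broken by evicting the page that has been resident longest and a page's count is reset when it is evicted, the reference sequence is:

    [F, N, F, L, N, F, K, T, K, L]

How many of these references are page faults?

F -> fault, frames {F}
N -> fault, frames {F,N}
F -> hit
L -> fault, frames {F,N,L}
N -> hit
F -> hit
K -> fault, frames {F,N,L,K}
T -> fault, evict L, frames {F,N,K,T}
K -> hit
L -> fault, evict T, frames {F,N,K,L}
Page faults: 6.

6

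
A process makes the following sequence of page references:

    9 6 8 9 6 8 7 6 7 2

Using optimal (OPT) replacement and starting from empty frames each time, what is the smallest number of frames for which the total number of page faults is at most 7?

2

f=1: 10 faults
f=2: 6 faults
f=3: 5 faults
f=4: 5 faults
f=5: 5 faults
Smallest f with faults ≤ 7 is 2.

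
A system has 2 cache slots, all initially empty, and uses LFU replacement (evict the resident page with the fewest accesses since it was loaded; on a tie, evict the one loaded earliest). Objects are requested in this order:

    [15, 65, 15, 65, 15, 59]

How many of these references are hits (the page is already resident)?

3

15 -> fault, frames [15]
65 -> fault, frames [15, 65]
15 -> hit
65 -> hit
15 -> hit
59 -> fault, evict 65, frames [15, 59]
Hits: 3.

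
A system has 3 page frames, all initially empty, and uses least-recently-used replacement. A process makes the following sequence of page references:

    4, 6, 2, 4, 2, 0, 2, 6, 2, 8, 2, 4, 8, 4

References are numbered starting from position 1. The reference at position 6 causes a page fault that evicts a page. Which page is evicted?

pos 1: 4: miss, frames [4]
pos 2: 6: miss, frames [4, 6]
pos 3: 2: miss, frames [4, 6, 2]
pos 4: 4: hit
pos 5: 2: hit
pos 6: 0: miss, evict 6, frames [4, 2, 0]
At position 6, page 6 is evicted.

6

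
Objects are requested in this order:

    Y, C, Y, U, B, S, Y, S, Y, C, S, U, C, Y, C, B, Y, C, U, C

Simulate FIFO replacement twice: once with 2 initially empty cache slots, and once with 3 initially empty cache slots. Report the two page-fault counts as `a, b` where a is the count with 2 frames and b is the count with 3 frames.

2 frames: F F . F F F F . . F F F F F . F . F F . → 14 faults.
3 frames: F F . F F F F . . F . F . . . F F F F . → 12 faults.
12 < 14: adding a frame reduced faults, as is typical.

14, 12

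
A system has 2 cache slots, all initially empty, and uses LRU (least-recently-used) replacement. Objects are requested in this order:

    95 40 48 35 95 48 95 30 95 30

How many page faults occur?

95 -> fault, frames [95]
40 -> fault, frames [95, 40]
48 -> fault, evict 95, frames [40, 48]
35 -> fault, evict 40, frames [48, 35]
95 -> fault, evict 48, frames [35, 95]
48 -> fault, evict 35, frames [95, 48]
95 -> hit
30 -> fault, evict 48, frames [95, 30]
95 -> hit
30 -> hit
Page faults: 7.

7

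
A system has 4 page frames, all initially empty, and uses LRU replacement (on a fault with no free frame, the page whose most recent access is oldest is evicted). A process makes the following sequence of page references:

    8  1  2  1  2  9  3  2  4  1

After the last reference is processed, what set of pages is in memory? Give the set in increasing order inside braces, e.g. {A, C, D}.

8 → fault, frames (8)
1 → fault, frames (8 1)
2 → fault, frames (8 1 2)
1 → hit
2 → hit
9 → fault, frames (8 1 2 9)
3 → fault, evict 8, frames (1 2 9 3)
2 → hit
4 → fault, evict 1, frames (9 3 2 4)
1 → fault, evict 9, frames (3 2 4 1)

{1, 2, 3, 4}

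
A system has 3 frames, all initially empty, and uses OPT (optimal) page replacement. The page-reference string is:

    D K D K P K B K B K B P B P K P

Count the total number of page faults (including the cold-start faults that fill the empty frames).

D → miss, frames [D]
K → miss, frames [D, K]
D → hit
K → hit
P → miss, frames [D, K, P]
K → hit
B → miss, evict D, frames [K, P, B]
K → hit
B → hit
K → hit
B → hit
P → hit
B → hit
P → hit
K → hit
P → hit
Page faults: 4.

4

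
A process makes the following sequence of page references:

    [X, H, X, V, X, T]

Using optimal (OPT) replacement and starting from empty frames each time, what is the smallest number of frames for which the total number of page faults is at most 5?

2

f=1: 6 faults
f=2: 4 faults
f=3: 4 faults
f=4: 4 faults
Smallest f with faults ≤ 5 is 2.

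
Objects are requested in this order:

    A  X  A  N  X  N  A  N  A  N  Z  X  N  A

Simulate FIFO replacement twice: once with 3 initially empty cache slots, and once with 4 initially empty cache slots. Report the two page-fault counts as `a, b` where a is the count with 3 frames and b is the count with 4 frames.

3 frames: F F . F . . . . . . F . . F → 5 faults.
4 frames: F F . F . . . . . . F . . . → 4 faults.
4 < 5: adding a frame reduced faults, as is typical.

5, 4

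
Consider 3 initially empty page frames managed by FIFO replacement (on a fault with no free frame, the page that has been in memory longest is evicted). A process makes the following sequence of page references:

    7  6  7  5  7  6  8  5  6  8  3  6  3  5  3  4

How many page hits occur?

8

7: fault, frames (7)
6: fault, frames (7 6)
7: hit
5: fault, frames (7 6 5)
7: hit
6: hit
8: fault, evict 7, frames (6 5 8)
5: hit
6: hit
8: hit
3: fault, evict 6, frames (5 8 3)
6: fault, evict 5, frames (8 3 6)
3: hit
5: fault, evict 8, frames (3 6 5)
3: hit
4: fault, evict 3, frames (6 5 4)
Hits: 8.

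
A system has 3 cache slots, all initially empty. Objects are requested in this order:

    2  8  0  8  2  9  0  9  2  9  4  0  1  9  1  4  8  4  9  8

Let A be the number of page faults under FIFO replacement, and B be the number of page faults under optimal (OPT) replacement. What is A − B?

4

Under FIFO: F F F . . F . . F . F F F F . F F . . . → 11 faults.
Under OPT: F F F . . F . . . . F . F . . . F . . . → 7 faults.
A − B = 11 − 7 = 4.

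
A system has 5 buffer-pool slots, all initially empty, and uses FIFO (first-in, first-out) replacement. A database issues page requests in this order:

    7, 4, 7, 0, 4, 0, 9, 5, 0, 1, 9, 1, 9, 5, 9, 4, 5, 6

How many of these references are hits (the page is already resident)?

7: miss, frames {7}
4: miss, frames {7,4}
7: hit
0: miss, frames {7,4,0}
4: hit
0: hit
9: miss, frames {7,4,0,9}
5: miss, frames {7,4,0,9,5}
0: hit
1: miss, evict 7, frames {4,0,9,5,1}
9: hit
1: hit
9: hit
5: hit
9: hit
4: hit
5: hit
6: miss, evict 4, frames {0,9,5,1,6}
Hits: 11.

11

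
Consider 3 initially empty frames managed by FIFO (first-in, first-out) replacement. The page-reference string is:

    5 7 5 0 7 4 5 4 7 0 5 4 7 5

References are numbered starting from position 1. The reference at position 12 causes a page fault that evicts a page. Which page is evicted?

5

pos 1: 5: fault, frames (5)
pos 2: 7: fault, frames (5 7)
pos 3: 5: hit
pos 4: 0: fault, frames (5 7 0)
pos 5: 7: hit
pos 6: 4: fault, evict 5, frames (7 0 4)
pos 7: 5: fault, evict 7, frames (0 4 5)
pos 8: 4: hit
pos 9: 7: fault, evict 0, frames (4 5 7)
pos 10: 0: fault, evict 4, frames (5 7 0)
pos 11: 5: hit
pos 12: 4: fault, evict 5, frames (7 0 4)
At position 12, page 5 is evicted.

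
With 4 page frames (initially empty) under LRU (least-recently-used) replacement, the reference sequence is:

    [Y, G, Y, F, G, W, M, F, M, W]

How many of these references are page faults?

5

Y → miss, frames (Y)
G → miss, frames (Y G)
Y → hit
F → miss, frames (G Y F)
G → hit
W → miss, frames (Y F G W)
M → miss, evict Y, frames (F G W M)
F → hit
M → hit
W → hit
Page faults: 5.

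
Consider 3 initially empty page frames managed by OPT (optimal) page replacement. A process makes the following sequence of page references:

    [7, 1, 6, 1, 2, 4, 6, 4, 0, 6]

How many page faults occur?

7: miss, frames (7)
1: miss, frames (7 1)
6: miss, frames (7 1 6)
1: hit
2: miss, evict 1, frames (7 6 2)
4: miss, evict 2, frames (7 6 4)
6: hit
4: hit
0: miss, evict 4, frames (7 6 0)
6: hit
Page faults: 6.

6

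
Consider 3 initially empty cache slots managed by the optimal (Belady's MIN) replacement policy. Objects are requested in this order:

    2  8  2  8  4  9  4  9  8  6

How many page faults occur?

5

2: fault, frames (2)
8: fault, frames (2 8)
2: hit
8: hit
4: fault, frames (2 8 4)
9: fault, evict 2, frames (8 4 9)
4: hit
9: hit
8: hit
6: fault, evict 9, frames (8 4 6)
Page faults: 5.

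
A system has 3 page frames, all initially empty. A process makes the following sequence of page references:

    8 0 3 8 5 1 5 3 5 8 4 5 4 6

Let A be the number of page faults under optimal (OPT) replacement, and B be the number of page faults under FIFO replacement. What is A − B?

Under OPT: F F F . F F . . . F F . . F → 8 faults.
Under FIFO: F F F . F F . . . F F F . F → 9 faults.
A − B = 8 − 9 = -1.

-1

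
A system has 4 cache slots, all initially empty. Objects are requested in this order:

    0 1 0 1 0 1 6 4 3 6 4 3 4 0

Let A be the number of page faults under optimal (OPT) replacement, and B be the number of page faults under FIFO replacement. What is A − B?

Under OPT: F F . . . . F F F . . . . . → 5 faults.
Under FIFO: F F . . . . F F F . . . . F → 6 faults.
A − B = 5 − 6 = -1.

-1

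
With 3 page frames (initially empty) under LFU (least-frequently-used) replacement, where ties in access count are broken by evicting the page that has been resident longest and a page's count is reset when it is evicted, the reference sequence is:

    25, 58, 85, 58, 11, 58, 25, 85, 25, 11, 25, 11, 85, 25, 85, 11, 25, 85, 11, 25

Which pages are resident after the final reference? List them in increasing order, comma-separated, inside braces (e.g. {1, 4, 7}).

{11, 25, 58}

25: fault, frames (25)
58: fault, frames (25 58)
85: fault, frames (25 58 85)
58: hit
11: fault, evict 25, frames (58 85 11)
58: hit
25: fault, evict 85, frames (58 11 25)
85: fault, evict 11, frames (58 25 85)
25: hit
11: fault, evict 85, frames (58 25 11)
25: hit
11: hit
85: fault, evict 11, frames (58 25 85)
25: hit
85: hit
11: fault, evict 85, frames (58 25 11)
25: hit
85: fault, evict 11, frames (58 25 85)
11: fault, evict 85, frames (58 25 11)
25: hit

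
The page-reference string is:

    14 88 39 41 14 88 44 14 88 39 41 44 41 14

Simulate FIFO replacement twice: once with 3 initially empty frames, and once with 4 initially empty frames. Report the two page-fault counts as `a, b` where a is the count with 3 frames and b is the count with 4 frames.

10, 11

3 frames: F F F F F F F . . F F . . F → 10 faults.
4 frames: F F F F . . F F F F F F . F → 11 faults.
11 > 10: adding a frame increased faults — Belady's anomaly.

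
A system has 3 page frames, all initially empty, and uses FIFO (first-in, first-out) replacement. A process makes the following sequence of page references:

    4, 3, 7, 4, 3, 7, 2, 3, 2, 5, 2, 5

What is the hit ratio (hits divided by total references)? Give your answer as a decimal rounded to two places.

4: miss, frames {4}
3: miss, frames {4,3}
7: miss, frames {4,3,7}
4: hit
3: hit
7: hit
2: miss, evict 4, frames {3,7,2}
3: hit
2: hit
5: miss, evict 3, frames {7,2,5}
2: hit
5: hit
Hits: 7 of 12 references → 7/12 = 0.5833.

0.58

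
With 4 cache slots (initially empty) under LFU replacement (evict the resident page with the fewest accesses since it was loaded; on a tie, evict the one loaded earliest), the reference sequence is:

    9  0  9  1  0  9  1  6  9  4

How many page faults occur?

5

9 → miss, frames {9}
0 → miss, frames {9,0}
9 → hit
1 → miss, frames {9,0,1}
0 → hit
9 → hit
1 → hit
6 → miss, frames {9,0,1,6}
9 → hit
4 → miss, evict 6, frames {9,0,1,4}
Page faults: 5.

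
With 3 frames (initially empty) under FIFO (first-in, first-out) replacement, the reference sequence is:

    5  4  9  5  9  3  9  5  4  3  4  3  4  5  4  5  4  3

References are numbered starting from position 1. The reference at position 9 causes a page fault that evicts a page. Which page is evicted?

pos 1: 5 -> fault, frames [5]
pos 2: 4 -> fault, frames [5, 4]
pos 3: 9 -> fault, frames [5, 4, 9]
pos 4: 5 -> hit
pos 5: 9 -> hit
pos 6: 3 -> fault, evict 5, frames [4, 9, 3]
pos 7: 9 -> hit
pos 8: 5 -> fault, evict 4, frames [9, 3, 5]
pos 9: 4 -> fault, evict 9, frames [3, 5, 4]
At position 9, page 9 is evicted.

9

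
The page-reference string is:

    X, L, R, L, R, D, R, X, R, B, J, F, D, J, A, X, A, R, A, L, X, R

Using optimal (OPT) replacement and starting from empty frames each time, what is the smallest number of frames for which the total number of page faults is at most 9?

5

f=1: 22 faults
f=2: 14 faults
f=3: 11 faults
f=4: 10 faults
f=5: 9 faults
f=6: 8 faults
f=7: 8 faults
f=8: 8 faults
Smallest f with faults ≤ 9 is 5.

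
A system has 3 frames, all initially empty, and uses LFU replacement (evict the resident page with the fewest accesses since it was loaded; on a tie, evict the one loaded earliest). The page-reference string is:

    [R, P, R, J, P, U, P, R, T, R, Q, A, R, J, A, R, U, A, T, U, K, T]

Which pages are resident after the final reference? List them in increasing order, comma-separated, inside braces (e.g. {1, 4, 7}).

R -> miss, frames (R)
P -> miss, frames (R P)
R -> hit
J -> miss, frames (R P J)
P -> hit
U -> miss, evict J, frames (R P U)
P -> hit
R -> hit
T -> miss, evict U, frames (R P T)
R -> hit
Q -> miss, evict T, frames (R P Q)
A -> miss, evict Q, frames (R P A)
R -> hit
J -> miss, evict A, frames (R P J)
A -> miss, evict J, frames (R P A)
R -> hit
U -> miss, evict A, frames (R P U)
A -> miss, evict U, frames (R P A)
T -> miss, evict A, frames (R P T)
U -> miss, evict T, frames (R P U)
K -> miss, evict U, frames (R P K)
T -> miss, evict K, frames (R P T)

{P, R, T}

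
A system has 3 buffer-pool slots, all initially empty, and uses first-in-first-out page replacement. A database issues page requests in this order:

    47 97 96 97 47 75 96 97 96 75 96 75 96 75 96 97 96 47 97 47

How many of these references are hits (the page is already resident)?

47 → miss, frames {47}
97 → miss, frames {47,97}
96 → miss, frames {47,97,96}
97 → hit
47 → hit
75 → miss, evict 47, frames {97,96,75}
96 → hit
97 → hit
96 → hit
75 → hit
96 → hit
75 → hit
96 → hit
75 → hit
96 → hit
97 → hit
96 → hit
47 → miss, evict 97, frames {96,75,47}
97 → miss, evict 96, frames {75,47,97}
47 → hit
Hits: 14.

14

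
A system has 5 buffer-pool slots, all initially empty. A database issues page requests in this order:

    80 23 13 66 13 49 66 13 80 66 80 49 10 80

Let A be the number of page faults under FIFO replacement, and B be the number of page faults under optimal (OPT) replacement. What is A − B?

Under FIFO: F F F F . F . . . . . . F F → 7 faults.
Under OPT: F F F F . F . . . . . . F . → 6 faults.
A − B = 7 − 6 = 1.

1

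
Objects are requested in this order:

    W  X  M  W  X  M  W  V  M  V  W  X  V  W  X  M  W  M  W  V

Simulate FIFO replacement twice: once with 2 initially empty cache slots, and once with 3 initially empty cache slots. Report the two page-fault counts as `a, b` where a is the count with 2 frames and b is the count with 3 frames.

17, 8

2 frames: F F F F F F F F F . F F F F F F F . . F → 17 faults.
3 frames: F F F . . . . F . . F F . . . F . . . F → 8 faults.
8 < 17: adding a frame reduced faults, as is typical.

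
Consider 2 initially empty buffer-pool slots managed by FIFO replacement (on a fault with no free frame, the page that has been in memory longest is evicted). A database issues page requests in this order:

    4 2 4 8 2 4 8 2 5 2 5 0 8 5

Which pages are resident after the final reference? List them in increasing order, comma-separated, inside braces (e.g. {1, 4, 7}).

{5, 8}

4 → miss, frames {4}
2 → miss, frames {4,2}
4 → hit
8 → miss, evict 4, frames {2,8}
2 → hit
4 → miss, evict 2, frames {8,4}
8 → hit
2 → miss, evict 8, frames {4,2}
5 → miss, evict 4, frames {2,5}
2 → hit
5 → hit
0 → miss, evict 2, frames {5,0}
8 → miss, evict 5, frames {0,8}
5 → miss, evict 0, frames {8,5}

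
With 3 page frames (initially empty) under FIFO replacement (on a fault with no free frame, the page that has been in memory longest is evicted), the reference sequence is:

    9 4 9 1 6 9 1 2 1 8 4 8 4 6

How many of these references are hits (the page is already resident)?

9: miss, frames (9)
4: miss, frames (9 4)
9: hit
1: miss, frames (9 4 1)
6: miss, evict 9, frames (4 1 6)
9: miss, evict 4, frames (1 6 9)
1: hit
2: miss, evict 1, frames (6 9 2)
1: miss, evict 6, frames (9 2 1)
8: miss, evict 9, frames (2 1 8)
4: miss, evict 2, frames (1 8 4)
8: hit
4: hit
6: miss, evict 1, frames (8 4 6)
Hits: 4.

4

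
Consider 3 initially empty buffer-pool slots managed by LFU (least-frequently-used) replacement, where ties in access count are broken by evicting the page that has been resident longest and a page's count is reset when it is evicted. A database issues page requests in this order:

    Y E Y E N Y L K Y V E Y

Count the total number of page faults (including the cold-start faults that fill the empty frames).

Y → fault, frames [Y]
E → fault, frames [Y, E]
Y → hit
E → hit
N → fault, frames [Y, E, N]
Y → hit
L → fault, evict N, frames [Y, E, L]
K → fault, evict L, frames [Y, E, K]
Y → hit
V → fault, evict K, frames [Y, E, V]
E → hit
Y → hit
Page faults: 6.

6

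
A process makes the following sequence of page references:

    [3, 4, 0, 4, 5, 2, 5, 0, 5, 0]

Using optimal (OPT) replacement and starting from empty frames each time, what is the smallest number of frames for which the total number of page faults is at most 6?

2

f=1: 10 faults
f=2: 6 faults
f=3: 5 faults
f=4: 5 faults
f=5: 5 faults
Smallest f with faults ≤ 6 is 2.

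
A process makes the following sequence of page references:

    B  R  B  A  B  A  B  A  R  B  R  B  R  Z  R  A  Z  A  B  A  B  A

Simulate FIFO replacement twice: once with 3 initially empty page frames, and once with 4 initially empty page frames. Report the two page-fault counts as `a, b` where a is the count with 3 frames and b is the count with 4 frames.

3 frames: F F . F . . . . . . . . . F . . . . F . . . → 5 faults.
4 frames: F F . F . . . . . . . . . F . . . . . . . . → 4 faults.
4 < 5: adding a frame reduced faults, as is typical.

5, 4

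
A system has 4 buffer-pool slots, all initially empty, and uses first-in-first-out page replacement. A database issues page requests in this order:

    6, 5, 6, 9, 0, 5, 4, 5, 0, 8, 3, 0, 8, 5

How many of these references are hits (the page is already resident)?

6: miss, frames {6}
5: miss, frames {6,5}
6: hit
9: miss, frames {6,5,9}
0: miss, frames {6,5,9,0}
5: hit
4: miss, evict 6, frames {5,9,0,4}
5: hit
0: hit
8: miss, evict 5, frames {9,0,4,8}
3: miss, evict 9, frames {0,4,8,3}
0: hit
8: hit
5: miss, evict 0, frames {4,8,3,5}
Hits: 6.

6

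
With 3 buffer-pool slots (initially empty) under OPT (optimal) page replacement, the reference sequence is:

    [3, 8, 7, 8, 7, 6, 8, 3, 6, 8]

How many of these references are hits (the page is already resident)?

3 → fault, frames (3)
8 → fault, frames (3 8)
7 → fault, frames (3 8 7)
8 → hit
7 → hit
6 → fault, evict 7, frames (3 8 6)
8 → hit
3 → hit
6 → hit
8 → hit
Hits: 6.

6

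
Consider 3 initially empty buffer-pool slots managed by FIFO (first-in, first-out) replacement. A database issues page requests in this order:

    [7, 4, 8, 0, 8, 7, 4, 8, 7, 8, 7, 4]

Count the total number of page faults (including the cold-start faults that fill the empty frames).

7 → miss, frames [7]
4 → miss, frames [7, 4]
8 → miss, frames [7, 4, 8]
0 → miss, evict 7, frames [4, 8, 0]
8 → hit
7 → miss, evict 4, frames [8, 0, 7]
4 → miss, evict 8, frames [0, 7, 4]
8 → miss, evict 0, frames [7, 4, 8]
7 → hit
8 → hit
7 → hit
4 → hit
Page faults: 7.

7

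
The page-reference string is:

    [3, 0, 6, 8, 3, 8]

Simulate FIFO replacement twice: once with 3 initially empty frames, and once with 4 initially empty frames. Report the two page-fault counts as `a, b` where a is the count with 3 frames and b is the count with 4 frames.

3 frames: F F F F F . → 5 faults.
4 frames: F F F F . . → 4 faults.
4 < 5: adding a frame reduced faults, as is typical.

5, 4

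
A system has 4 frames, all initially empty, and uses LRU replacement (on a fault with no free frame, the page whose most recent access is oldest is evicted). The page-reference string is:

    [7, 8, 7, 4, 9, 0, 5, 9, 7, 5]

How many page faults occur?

7 → miss, frames {7}
8 → miss, frames {7,8}
7 → hit
4 → miss, frames {8,7,4}
9 → miss, frames {8,7,4,9}
0 → miss, evict 8, frames {7,4,9,0}
5 → miss, evict 7, frames {4,9,0,5}
9 → hit
7 → miss, evict 4, frames {0,5,9,7}
5 → hit
Page faults: 7.

7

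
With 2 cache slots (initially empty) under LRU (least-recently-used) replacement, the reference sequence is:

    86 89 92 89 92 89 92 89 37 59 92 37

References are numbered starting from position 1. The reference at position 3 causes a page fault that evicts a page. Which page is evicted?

86

pos 1: 86: miss, frames [86]
pos 2: 89: miss, frames [86, 89]
pos 3: 92: miss, evict 86, frames [89, 92]
At position 3, page 86 is evicted.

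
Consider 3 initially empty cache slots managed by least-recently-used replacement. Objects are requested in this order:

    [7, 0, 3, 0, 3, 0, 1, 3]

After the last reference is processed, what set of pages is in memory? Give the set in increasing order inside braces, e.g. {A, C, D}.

{0, 1, 3}

7 → miss, frames (7)
0 → miss, frames (7 0)
3 → miss, frames (7 0 3)
0 → hit
3 → hit
0 → hit
1 → miss, evict 7, frames (3 0 1)
3 → hit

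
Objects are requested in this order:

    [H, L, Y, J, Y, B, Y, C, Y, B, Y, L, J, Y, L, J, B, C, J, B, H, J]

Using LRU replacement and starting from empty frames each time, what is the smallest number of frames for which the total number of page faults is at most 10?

4

f=1: 22 faults
f=2: 18 faults
f=3: 11 faults
f=4: 10 faults
f=5: 7 faults
f=6: 6 faults
Smallest f with faults ≤ 10 is 4.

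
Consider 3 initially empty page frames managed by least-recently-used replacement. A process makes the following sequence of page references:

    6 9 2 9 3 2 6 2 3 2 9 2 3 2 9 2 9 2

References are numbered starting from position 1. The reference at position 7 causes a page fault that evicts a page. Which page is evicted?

9

pos 1: 6 → fault, frames (6)
pos 2: 9 → fault, frames (6 9)
pos 3: 2 → fault, frames (6 9 2)
pos 4: 9 → hit
pos 5: 3 → fault, evict 6, frames (2 9 3)
pos 6: 2 → hit
pos 7: 6 → fault, evict 9, frames (3 2 6)
At position 7, page 9 is evicted.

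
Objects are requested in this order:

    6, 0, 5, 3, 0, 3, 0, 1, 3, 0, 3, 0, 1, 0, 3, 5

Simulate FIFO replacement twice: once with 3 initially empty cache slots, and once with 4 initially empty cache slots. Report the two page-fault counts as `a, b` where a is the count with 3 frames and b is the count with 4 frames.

3 frames: F F F F . . . F . F . . . . . F → 7 faults.
4 frames: F F F F . . . F . . . . . . . . → 5 faults.
5 < 7: adding a frame reduced faults, as is typical.

7, 5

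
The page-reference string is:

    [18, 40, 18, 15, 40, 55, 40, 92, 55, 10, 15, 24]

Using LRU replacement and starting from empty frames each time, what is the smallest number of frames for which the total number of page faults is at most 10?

f=1: 12 faults
f=2: 10 faults
f=3: 8 faults
f=4: 8 faults
f=5: 7 faults
f=6: 7 faults
f=7: 7 faults
Smallest f with faults ≤ 10 is 2.

2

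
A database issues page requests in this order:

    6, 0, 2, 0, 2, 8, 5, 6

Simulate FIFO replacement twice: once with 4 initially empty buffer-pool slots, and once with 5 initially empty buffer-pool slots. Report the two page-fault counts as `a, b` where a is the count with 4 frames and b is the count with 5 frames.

4 frames: F F F . . F F F → 6 faults.
5 frames: F F F . . F F . → 5 faults.
5 < 6: adding a frame reduced faults, as is typical.

6, 5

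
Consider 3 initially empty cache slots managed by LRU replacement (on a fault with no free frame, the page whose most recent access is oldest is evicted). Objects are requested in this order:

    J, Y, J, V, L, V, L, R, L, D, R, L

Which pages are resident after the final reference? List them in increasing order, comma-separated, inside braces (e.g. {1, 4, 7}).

{D, L, R}

J -> fault, frames [J]
Y -> fault, frames [J, Y]
J -> hit
V -> fault, frames [Y, J, V]
L -> fault, evict Y, frames [J, V, L]
V -> hit
L -> hit
R -> fault, evict J, frames [V, L, R]
L -> hit
D -> fault, evict V, frames [R, L, D]
R -> hit
L -> hit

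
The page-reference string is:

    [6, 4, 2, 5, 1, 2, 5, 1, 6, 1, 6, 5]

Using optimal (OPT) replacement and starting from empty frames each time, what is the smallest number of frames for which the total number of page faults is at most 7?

f=1: 12 faults
f=2: 8 faults
f=3: 6 faults
f=4: 5 faults
f=5: 5 faults
Smallest f with faults ≤ 7 is 3.

3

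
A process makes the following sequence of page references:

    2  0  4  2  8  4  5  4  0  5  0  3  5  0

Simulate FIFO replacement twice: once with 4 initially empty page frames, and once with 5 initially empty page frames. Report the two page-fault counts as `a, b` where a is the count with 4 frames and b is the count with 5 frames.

4 frames: F F F . F . F . . . . F . F → 7 faults.
5 frames: F F F . F . F . . . . F . . → 6 faults.
6 < 7: adding a frame reduced faults, as is typical.

7, 6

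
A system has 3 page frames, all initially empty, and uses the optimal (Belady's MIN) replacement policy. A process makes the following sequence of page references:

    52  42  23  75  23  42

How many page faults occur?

4

52: miss, frames {52}
42: miss, frames {52,42}
23: miss, frames {52,42,23}
75: miss, evict 52, frames {42,23,75}
23: hit
42: hit
Page faults: 4.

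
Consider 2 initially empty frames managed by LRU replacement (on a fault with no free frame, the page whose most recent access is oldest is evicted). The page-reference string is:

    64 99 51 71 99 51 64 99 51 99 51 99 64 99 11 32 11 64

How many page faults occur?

13

64 -> fault, frames (64)
99 -> fault, frames (64 99)
51 -> fault, evict 64, frames (99 51)
71 -> fault, evict 99, frames (51 71)
99 -> fault, evict 51, frames (71 99)
51 -> fault, evict 71, frames (99 51)
64 -> fault, evict 99, frames (51 64)
99 -> fault, evict 51, frames (64 99)
51 -> fault, evict 64, frames (99 51)
99 -> hit
51 -> hit
99 -> hit
64 -> fault, evict 51, frames (99 64)
99 -> hit
11 -> fault, evict 64, frames (99 11)
32 -> fault, evict 99, frames (11 32)
11 -> hit
64 -> fault, evict 32, frames (11 64)
Page faults: 13.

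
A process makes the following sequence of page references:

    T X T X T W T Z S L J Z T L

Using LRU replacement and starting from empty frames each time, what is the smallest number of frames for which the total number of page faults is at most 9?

4

f=1: 14 faults
f=2: 10 faults
f=3: 10 faults
f=4: 8 faults
f=5: 7 faults
f=6: 7 faults
f=7: 7 faults
Smallest f with faults ≤ 9 is 4.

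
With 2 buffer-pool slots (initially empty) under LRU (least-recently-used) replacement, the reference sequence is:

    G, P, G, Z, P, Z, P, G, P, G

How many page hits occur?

5

G -> miss, frames (G)
P -> miss, frames (G P)
G -> hit
Z -> miss, evict P, frames (G Z)
P -> miss, evict G, frames (Z P)
Z -> hit
P -> hit
G -> miss, evict Z, frames (P G)
P -> hit
G -> hit
Hits: 5.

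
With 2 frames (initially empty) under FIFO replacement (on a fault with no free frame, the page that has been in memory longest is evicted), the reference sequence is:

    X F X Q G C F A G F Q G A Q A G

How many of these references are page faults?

X -> fault, frames {X}
F -> fault, frames {X,F}
X -> hit
Q -> fault, evict X, frames {F,Q}
G -> fault, evict F, frames {Q,G}
C -> fault, evict Q, frames {G,C}
F -> fault, evict G, frames {C,F}
A -> fault, evict C, frames {F,A}
G -> fault, evict F, frames {A,G}
F -> fault, evict A, frames {G,F}
Q -> fault, evict G, frames {F,Q}
G -> fault, evict F, frames {Q,G}
A -> fault, evict Q, frames {G,A}
Q -> fault, evict G, frames {A,Q}
A -> hit
G -> fault, evict A, frames {Q,G}
Page faults: 14.

14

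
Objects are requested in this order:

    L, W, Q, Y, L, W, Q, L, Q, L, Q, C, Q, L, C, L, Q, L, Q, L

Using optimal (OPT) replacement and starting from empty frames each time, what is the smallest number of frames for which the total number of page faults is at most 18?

2

f=1: 20 faults
f=2: 9 faults
f=3: 6 faults
f=4: 5 faults
f=5: 5 faults
Smallest f with faults ≤ 18 is 2.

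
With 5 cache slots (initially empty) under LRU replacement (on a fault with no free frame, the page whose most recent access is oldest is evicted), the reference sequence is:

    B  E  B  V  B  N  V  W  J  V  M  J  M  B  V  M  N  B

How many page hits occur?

9

B → fault, frames [B]
E → fault, frames [B, E]
B → hit
V → fault, frames [E, B, V]
B → hit
N → fault, frames [E, V, B, N]
V → hit
W → fault, frames [E, B, N, V, W]
J → fault, evict E, frames [B, N, V, W, J]
V → hit
M → fault, evict B, frames [N, W, J, V, M]
J → hit
M → hit
B → fault, evict N, frames [W, V, J, M, B]
V → hit
M → hit
N → fault, evict W, frames [J, B, V, M, N]
B → hit
Hits: 9.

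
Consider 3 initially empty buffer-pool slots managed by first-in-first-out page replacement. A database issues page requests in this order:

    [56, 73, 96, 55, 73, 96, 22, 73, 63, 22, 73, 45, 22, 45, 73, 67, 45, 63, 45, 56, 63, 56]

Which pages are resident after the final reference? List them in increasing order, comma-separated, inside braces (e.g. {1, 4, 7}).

{45, 56, 63}

56 → miss, frames (56)
73 → miss, frames (56 73)
96 → miss, frames (56 73 96)
55 → miss, evict 56, frames (73 96 55)
73 → hit
96 → hit
22 → miss, evict 73, frames (96 55 22)
73 → miss, evict 96, frames (55 22 73)
63 → miss, evict 55, frames (22 73 63)
22 → hit
73 → hit
45 → miss, evict 22, frames (73 63 45)
22 → miss, evict 73, frames (63 45 22)
45 → hit
73 → miss, evict 63, frames (45 22 73)
67 → miss, evict 45, frames (22 73 67)
45 → miss, evict 22, frames (73 67 45)
63 → miss, evict 73, frames (67 45 63)
45 → hit
56 → miss, evict 67, frames (45 63 56)
63 → hit
56 → hit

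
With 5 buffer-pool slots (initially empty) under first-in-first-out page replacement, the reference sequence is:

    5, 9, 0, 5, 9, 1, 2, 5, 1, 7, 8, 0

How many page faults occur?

5 → fault, frames [5]
9 → fault, frames [5, 9]
0 → fault, frames [5, 9, 0]
5 → hit
9 → hit
1 → fault, frames [5, 9, 0, 1]
2 → fault, frames [5, 9, 0, 1, 2]
5 → hit
1 → hit
7 → fault, evict 5, frames [9, 0, 1, 2, 7]
8 → fault, evict 9, frames [0, 1, 2, 7, 8]
0 → hit
Page faults: 7.

7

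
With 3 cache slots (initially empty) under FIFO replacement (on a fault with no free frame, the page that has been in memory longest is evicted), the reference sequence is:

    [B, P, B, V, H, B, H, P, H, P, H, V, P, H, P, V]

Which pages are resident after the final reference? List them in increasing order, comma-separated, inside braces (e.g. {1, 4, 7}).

B -> fault, frames [B]
P -> fault, frames [B, P]
B -> hit
V -> fault, frames [B, P, V]
H -> fault, evict B, frames [P, V, H]
B -> fault, evict P, frames [V, H, B]
H -> hit
P -> fault, evict V, frames [H, B, P]
H -> hit
P -> hit
H -> hit
V -> fault, evict H, frames [B, P, V]
P -> hit
H -> fault, evict B, frames [P, V, H]
P -> hit
V -> hit

{H, P, V}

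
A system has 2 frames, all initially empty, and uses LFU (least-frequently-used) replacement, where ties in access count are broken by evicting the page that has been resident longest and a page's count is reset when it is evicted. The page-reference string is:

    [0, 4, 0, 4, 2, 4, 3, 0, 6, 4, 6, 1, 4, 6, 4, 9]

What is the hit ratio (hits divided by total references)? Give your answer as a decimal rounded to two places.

0: fault, frames {0}
4: fault, frames {0,4}
0: hit
4: hit
2: fault, evict 0, frames {4,2}
4: hit
3: fault, evict 2, frames {4,3}
0: fault, evict 3, frames {4,0}
6: fault, evict 0, frames {4,6}
4: hit
6: hit
1: fault, evict 6, frames {4,1}
4: hit
6: fault, evict 1, frames {4,6}
4: hit
9: fault, evict 6, frames {4,9}
Hits: 7 of 16 references → 7/16 = 0.4375.

0.44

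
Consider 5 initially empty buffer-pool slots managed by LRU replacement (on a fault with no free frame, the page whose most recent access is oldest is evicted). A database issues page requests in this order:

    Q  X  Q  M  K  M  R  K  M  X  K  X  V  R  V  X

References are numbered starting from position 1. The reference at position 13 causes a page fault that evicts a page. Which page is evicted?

pos 1: Q → miss, frames {Q}
pos 2: X → miss, frames {Q,X}
pos 3: Q → hit
pos 4: M → miss, frames {X,Q,M}
pos 5: K → miss, frames {X,Q,M,K}
pos 6: M → hit
pos 7: R → miss, frames {X,Q,K,M,R}
pos 8: K → hit
pos 9: M → hit
pos 10: X → hit
pos 11: K → hit
pos 12: X → hit
pos 13: V → miss, evict Q, frames {R,M,K,X,V}
At position 13, page Q is evicted.

Q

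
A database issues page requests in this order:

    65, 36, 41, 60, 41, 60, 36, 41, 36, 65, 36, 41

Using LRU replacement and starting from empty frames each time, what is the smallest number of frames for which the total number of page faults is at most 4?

4

f=1: 12 faults
f=2: 8 faults
f=3: 5 faults
f=4: 4 faults
Smallest f with faults ≤ 4 is 4.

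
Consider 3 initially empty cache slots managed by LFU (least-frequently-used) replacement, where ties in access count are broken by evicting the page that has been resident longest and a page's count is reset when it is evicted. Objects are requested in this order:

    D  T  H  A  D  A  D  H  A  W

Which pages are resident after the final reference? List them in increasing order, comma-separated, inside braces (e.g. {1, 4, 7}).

D -> fault, frames (D)
T -> fault, frames (D T)
H -> fault, frames (D T H)
A -> fault, evict D, frames (T H A)
D -> fault, evict T, frames (H A D)
A -> hit
D -> hit
H -> hit
A -> hit
W -> fault, evict H, frames (A D W)

{A, D, W}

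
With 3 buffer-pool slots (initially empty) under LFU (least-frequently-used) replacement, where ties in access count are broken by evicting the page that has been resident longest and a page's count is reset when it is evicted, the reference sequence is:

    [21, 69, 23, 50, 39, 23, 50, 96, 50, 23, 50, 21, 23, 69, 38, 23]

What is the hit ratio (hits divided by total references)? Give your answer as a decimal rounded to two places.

0.44

21 -> fault, frames (21)
69 -> fault, frames (21 69)
23 -> fault, frames (21 69 23)
50 -> fault, evict 21, frames (69 23 50)
39 -> fault, evict 69, frames (23 50 39)
23 -> hit
50 -> hit
96 -> fault, evict 39, frames (23 50 96)
50 -> hit
23 -> hit
50 -> hit
21 -> fault, evict 96, frames (23 50 21)
23 -> hit
69 -> fault, evict 21, frames (23 50 69)
38 -> fault, evict 69, frames (23 50 38)
23 -> hit
Hits: 7 of 16 references → 7/16 = 0.4375.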